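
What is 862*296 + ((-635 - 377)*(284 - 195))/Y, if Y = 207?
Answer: 2292452/9 ≈ 2.5472e+5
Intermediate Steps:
862*296 + ((-635 - 377)*(284 - 195))/Y = 862*296 + ((-635 - 377)*(284 - 195))/207 = 255152 - 1012*89*(1/207) = 255152 - 90068*1/207 = 255152 - 3916/9 = 2292452/9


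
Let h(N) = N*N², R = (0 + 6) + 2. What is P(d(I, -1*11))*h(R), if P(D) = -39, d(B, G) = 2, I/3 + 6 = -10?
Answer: -19968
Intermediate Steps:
I = -48 (I = -18 + 3*(-10) = -18 - 30 = -48)
R = 8 (R = 6 + 2 = 8)
h(N) = N³
P(d(I, -1*11))*h(R) = -39*8³ = -39*512 = -19968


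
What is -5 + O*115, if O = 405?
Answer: 46570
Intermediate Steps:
-5 + O*115 = -5 + 405*115 = -5 + 46575 = 46570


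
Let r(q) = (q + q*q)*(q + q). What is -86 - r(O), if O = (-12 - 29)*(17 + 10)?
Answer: 2710693102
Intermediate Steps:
O = -1107 (O = -41*27 = -1107)
r(q) = 2*q*(q + q**2) (r(q) = (q + q**2)*(2*q) = 2*q*(q + q**2))
-86 - r(O) = -86 - 2*(-1107)**2*(1 - 1107) = -86 - 2*1225449*(-1106) = -86 - 1*(-2710693188) = -86 + 2710693188 = 2710693102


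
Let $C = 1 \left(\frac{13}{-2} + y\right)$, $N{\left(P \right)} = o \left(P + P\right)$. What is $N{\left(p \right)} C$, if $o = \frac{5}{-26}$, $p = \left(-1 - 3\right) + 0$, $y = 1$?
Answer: $- \frac{110}{13} \approx -8.4615$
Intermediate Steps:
$p = -4$ ($p = -4 + 0 = -4$)
$o = - \frac{5}{26}$ ($o = 5 \left(- \frac{1}{26}\right) = - \frac{5}{26} \approx -0.19231$)
$N{\left(P \right)} = - \frac{5 P}{13}$ ($N{\left(P \right)} = - \frac{5 \left(P + P\right)}{26} = - \frac{5 \cdot 2 P}{26} = - \frac{5 P}{13}$)
$C = - \frac{11}{2}$ ($C = 1 \left(\frac{13}{-2} + 1\right) = 1 \left(13 \left(- \frac{1}{2}\right) + 1\right) = 1 \left(- \frac{13}{2} + 1\right) = 1 \left(- \frac{11}{2}\right) = - \frac{11}{2} \approx -5.5$)
$N{\left(p \right)} C = \left(- \frac{5}{13}\right) \left(-4\right) \left(- \frac{11}{2}\right) = \frac{20}{13} \left(- \frac{11}{2}\right) = - \frac{110}{13}$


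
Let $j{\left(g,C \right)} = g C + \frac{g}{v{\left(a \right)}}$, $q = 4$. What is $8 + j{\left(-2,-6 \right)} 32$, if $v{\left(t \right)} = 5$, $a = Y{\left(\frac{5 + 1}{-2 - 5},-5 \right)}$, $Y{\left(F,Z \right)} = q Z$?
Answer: $\frac{1896}{5} \approx 379.2$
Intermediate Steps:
$Y{\left(F,Z \right)} = 4 Z$
$a = -20$ ($a = 4 \left(-5\right) = -20$)
$j{\left(g,C \right)} = \frac{g}{5} + C g$ ($j{\left(g,C \right)} = g C + \frac{g}{5} = C g + g \frac{1}{5} = C g + \frac{g}{5} = \frac{g}{5} + C g$)
$8 + j{\left(-2,-6 \right)} 32 = 8 + - 2 \left(\frac{1}{5} - 6\right) 32 = 8 + \left(-2\right) \left(- \frac{29}{5}\right) 32 = 8 + \frac{58}{5} \cdot 32 = 8 + \frac{1856}{5} = \frac{1896}{5}$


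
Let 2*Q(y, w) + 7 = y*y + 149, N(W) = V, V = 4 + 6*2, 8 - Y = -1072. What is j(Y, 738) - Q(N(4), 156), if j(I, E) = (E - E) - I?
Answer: -1279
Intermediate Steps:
Y = 1080 (Y = 8 - 1*(-1072) = 8 + 1072 = 1080)
V = 16 (V = 4 + 12 = 16)
N(W) = 16
Q(y, w) = 71 + y²/2 (Q(y, w) = -7/2 + (y*y + 149)/2 = -7/2 + (y² + 149)/2 = -7/2 + (149 + y²)/2 = -7/2 + (149/2 + y²/2) = 71 + y²/2)
j(I, E) = -I (j(I, E) = 0 - I = -I)
j(Y, 738) - Q(N(4), 156) = -1*1080 - (71 + (½)*16²) = -1080 - (71 + (½)*256) = -1080 - (71 + 128) = -1080 - 1*199 = -1080 - 199 = -1279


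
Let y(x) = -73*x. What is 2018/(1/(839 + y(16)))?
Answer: -663922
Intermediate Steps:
2018/(1/(839 + y(16))) = 2018/(1/(839 - 73*16)) = 2018/(1/(839 - 1168)) = 2018/(1/(-329)) = 2018/(-1/329) = 2018*(-329) = -663922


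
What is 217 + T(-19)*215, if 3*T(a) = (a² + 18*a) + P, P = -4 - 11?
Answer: 1511/3 ≈ 503.67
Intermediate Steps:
P = -15
T(a) = -5 + 6*a + a²/3 (T(a) = ((a² + 18*a) - 15)/3 = (-15 + a² + 18*a)/3 = -5 + 6*a + a²/3)
217 + T(-19)*215 = 217 + (-5 + 6*(-19) + (⅓)*(-19)²)*215 = 217 + (-5 - 114 + (⅓)*361)*215 = 217 + (-5 - 114 + 361/3)*215 = 217 + (4/3)*215 = 217 + 860/3 = 1511/3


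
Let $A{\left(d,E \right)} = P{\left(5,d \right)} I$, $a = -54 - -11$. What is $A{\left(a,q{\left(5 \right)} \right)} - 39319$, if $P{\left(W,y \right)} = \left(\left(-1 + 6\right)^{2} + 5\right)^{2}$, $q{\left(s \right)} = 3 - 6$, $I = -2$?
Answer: $-41119$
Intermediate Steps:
$q{\left(s \right)} = -3$ ($q{\left(s \right)} = 3 - 6 = -3$)
$P{\left(W,y \right)} = 900$ ($P{\left(W,y \right)} = \left(5^{2} + 5\right)^{2} = \left(25 + 5\right)^{2} = 30^{2} = 900$)
$a = -43$ ($a = -54 + 11 = -43$)
$A{\left(d,E \right)} = -1800$ ($A{\left(d,E \right)} = 900 \left(-2\right) = -1800$)
$A{\left(a,q{\left(5 \right)} \right)} - 39319 = -1800 - 39319 = -41119$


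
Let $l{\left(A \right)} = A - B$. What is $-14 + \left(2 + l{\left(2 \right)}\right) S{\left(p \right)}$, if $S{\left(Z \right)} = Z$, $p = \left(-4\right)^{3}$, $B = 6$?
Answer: $114$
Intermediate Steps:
$p = -64$
$l{\left(A \right)} = -6 + A$ ($l{\left(A \right)} = A - 6 = -6 + A$)
$-14 + \left(2 + l{\left(2 \right)}\right) S{\left(p \right)} = -14 + \left(2 + \left(-6 + 2\right)\right) \left(-64\right) = -14 + \left(2 - 4\right) \left(-64\right) = -14 - -128 = -14 + 128 = 114$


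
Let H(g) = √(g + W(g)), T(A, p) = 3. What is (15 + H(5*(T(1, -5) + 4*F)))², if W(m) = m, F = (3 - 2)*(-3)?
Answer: 135 + 90*I*√10 ≈ 135.0 + 284.6*I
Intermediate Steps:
F = -3 (F = 1*(-3) = -3)
H(g) = √2*√g (H(g) = √(g + g) = √(2*g) = √2*√g)
(15 + H(5*(T(1, -5) + 4*F)))² = (15 + √2*√(5*(3 + 4*(-3))))² = (15 + √2*√(5*(3 - 12)))² = (15 + √2*√(5*(-9)))² = (15 + √2*√(-45))² = (15 + √2*(3*I*√5))² = (15 + 3*I*√10)²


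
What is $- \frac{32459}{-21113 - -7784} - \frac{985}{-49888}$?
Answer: $\frac{1632443657}{664957152} \approx 2.455$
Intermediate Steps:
$- \frac{32459}{-21113 - -7784} - \frac{985}{-49888} = - \frac{32459}{-21113 + 7784} - - \frac{985}{49888} = - \frac{32459}{-13329} + \frac{985}{49888} = \left(-32459\right) \left(- \frac{1}{13329}\right) + \frac{985}{49888} = \frac{32459}{13329} + \frac{985}{49888} = \frac{1632443657}{664957152}$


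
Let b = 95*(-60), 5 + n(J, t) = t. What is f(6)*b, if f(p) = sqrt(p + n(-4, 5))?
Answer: -5700*sqrt(6) ≈ -13962.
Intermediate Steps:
n(J, t) = -5 + t
f(p) = sqrt(p) (f(p) = sqrt(p + (-5 + 5)) = sqrt(p + 0) = sqrt(p))
b = -5700
f(6)*b = sqrt(6)*(-5700) = -5700*sqrt(6)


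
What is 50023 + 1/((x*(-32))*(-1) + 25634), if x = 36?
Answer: 1339916079/26786 ≈ 50023.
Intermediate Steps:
50023 + 1/((x*(-32))*(-1) + 25634) = 50023 + 1/((36*(-32))*(-1) + 25634) = 50023 + 1/(-1152*(-1) + 25634) = 50023 + 1/(1152 + 25634) = 50023 + 1/26786 = 1339916079/26786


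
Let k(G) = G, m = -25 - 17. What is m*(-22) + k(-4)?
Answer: 920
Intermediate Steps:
m = -42
m*(-22) + k(-4) = -42*(-22) - 4 = 924 - 4 = 920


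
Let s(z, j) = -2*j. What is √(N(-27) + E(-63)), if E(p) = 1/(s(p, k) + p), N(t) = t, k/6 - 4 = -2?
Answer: 5*I*√8178/87 ≈ 5.1973*I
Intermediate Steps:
k = 12 (k = 24 + 6*(-2) = 24 - 12 = 12)
E(p) = 1/(-24 + p) (E(p) = 1/(-2*12 + p) = 1/(-24 + p))
√(N(-27) + E(-63)) = √(-27 + 1/(-24 - 63)) = √(-27 + 1/(-87)) = √(-27 - 1/87) = √(-2350/87) = 5*I*√8178/87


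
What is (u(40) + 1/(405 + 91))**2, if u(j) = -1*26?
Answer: 166281025/246016 ≈ 675.90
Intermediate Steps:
u(j) = -26
(u(40) + 1/(405 + 91))**2 = (-26 + 1/(405 + 91))**2 = (-26 + 1/496)**2 = (-12895/496)**2 = 166281025/246016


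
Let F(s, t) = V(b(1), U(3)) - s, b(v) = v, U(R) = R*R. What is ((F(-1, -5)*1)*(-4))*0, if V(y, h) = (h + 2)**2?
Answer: 0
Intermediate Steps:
U(R) = R**2
V(y, h) = (2 + h)**2
F(s, t) = 121 - s (F(s, t) = (2 + 3**2)**2 - s = (2 + 9)**2 - s = 11**2 - s = 121 - s)
((F(-1, -5)*1)*(-4))*0 = (((121 - 1*(-1))*1)*(-4))*0 = (((121 + 1)*1)*(-4))*0 = ((122*1)*(-4))*0 = (122*(-4))*0 = -488*0 = 0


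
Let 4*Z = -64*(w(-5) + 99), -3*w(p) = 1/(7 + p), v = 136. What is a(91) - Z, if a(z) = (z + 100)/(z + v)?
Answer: 1077461/681 ≈ 1582.2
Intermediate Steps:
w(p) = -1/(3*(7 + p))
a(z) = (100 + z)/(136 + z) (a(z) = (z + 100)/(z + 136) = (100 + z)/(136 + z))
Z = -4744/3 (Z = (-64*(-1/(21 + 3*(-5)) + 99))/4 = (-64*(-1/(21 - 15) + 99))/4 = (-64*(-1/6 + 99))/4 = (-64*593/6)/4 = (1/4)*(-18976/3) = -4744/3 ≈ -1581.3)
a(91) - Z = (100 + 91)/(136 + 91) - 1*(-4744/3) = 191/227 + 4744/3 = 1077461/681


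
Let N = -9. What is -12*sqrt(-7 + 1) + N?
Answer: -9 - 12*I*sqrt(6) ≈ -9.0 - 29.394*I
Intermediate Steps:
-12*sqrt(-7 + 1) + N = -12*sqrt(-7 + 1) - 9 = -12*I*sqrt(6) - 9 = -9 - 12*I*sqrt(6)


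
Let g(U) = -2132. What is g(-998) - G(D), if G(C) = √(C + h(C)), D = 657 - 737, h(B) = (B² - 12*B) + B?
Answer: -2132 - 60*√2 ≈ -2216.9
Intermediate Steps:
h(B) = B² - 11*B
D = -80
G(C) = √(C + C*(-11 + C))
g(-998) - G(D) = -2132 - √(-80*(-10 - 80)) = -2132 - √(-80*(-90)) = -2132 - √7200 = -2132 - 60*√2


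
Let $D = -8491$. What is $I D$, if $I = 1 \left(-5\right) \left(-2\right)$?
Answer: $-84910$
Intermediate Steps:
$I = 10$ ($I = \left(-5\right) \left(-2\right) = 10$)
$I D = 10 \left(-8491\right) = -84910$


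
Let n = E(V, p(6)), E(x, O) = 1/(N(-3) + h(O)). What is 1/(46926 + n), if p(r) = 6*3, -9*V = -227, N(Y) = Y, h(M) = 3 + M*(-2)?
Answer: 36/1689335 ≈ 2.1310e-5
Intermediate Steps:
h(M) = 3 - 2*M
V = 227/9 (V = -1/9*(-227) = 227/9 ≈ 25.222)
p(r) = 18
E(x, O) = -1/(2*O) (E(x, O) = 1/(-3 + (3 - 2*O)) = 1/(-2*O) = -1/(2*O))
n = -1/36 (n = -1/2/18 = -1/2*1/18 = -1/36 ≈ -0.027778)
1/(46926 + n) = 1/(46926 - 1/36) = 1/(1689335/36) = 36/1689335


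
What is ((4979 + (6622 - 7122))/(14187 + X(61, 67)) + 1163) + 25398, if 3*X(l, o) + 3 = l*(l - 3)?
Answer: 1224369293/46096 ≈ 26561.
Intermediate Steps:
X(l, o) = -1 + l*(-3 + l)/3 (X(l, o) = -1 + (l*(l - 3))/3 = -1 + (l*(-3 + l))/3 = -1 + l*(-3 + l)/3)
((4979 + (6622 - 7122))/(14187 + X(61, 67)) + 1163) + 25398 = ((4979 + (6622 - 7122))/(14187 + (-1 - 1*61 + (⅓)*61²)) + 1163) + 25398 = ((4979 - 500)/(14187 + (-1 - 61 + (⅓)*3721)) + 1163) + 25398 = (4479/(14187 + (-1 - 61 + 3721/3)) + 1163) + 25398 = (4479/(14187 + 3535/3) + 1163) + 25398 = (4479/(46096/3) + 1163) + 25398 = (4479*(3/46096) + 1163) + 25398 = (13437/46096 + 1163) + 25398 = 53623085/46096 + 25398 = 1224369293/46096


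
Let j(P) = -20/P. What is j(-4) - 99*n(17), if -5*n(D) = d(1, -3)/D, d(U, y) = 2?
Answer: 623/85 ≈ 7.3294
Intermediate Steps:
n(D) = -2/(5*D)
j(-4) - 99*n(17) = -20/(-4) - (-198)/(5*17) = -20*(-1/4) - (-198)/(5*17) = 5 - 99*(-2/85) = 5 + 198/85 = 623/85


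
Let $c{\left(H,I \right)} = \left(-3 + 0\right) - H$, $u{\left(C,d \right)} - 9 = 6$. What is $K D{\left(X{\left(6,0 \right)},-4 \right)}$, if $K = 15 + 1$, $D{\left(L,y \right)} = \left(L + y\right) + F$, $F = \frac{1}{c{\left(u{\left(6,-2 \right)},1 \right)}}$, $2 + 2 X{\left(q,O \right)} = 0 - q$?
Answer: $- \frac{1160}{9} \approx -128.89$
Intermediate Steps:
$u{\left(C,d \right)} = 15$ ($u{\left(C,d \right)} = 9 + 6 = 15$)
$c{\left(H,I \right)} = -3 - H$
$X{\left(q,O \right)} = -1 - \frac{q}{2}$ ($X{\left(q,O \right)} = -1 + \frac{0 - q}{2} = -1 + \frac{\left(-1\right) q}{2} = -1 - \frac{q}{2}$)
$F = - \frac{1}{18}$ ($F = \frac{1}{-3 - 15} = \frac{1}{-18} = - \frac{1}{18} \approx -0.055556$)
$D{\left(L,y \right)} = - \frac{1}{18} + L + y$ ($D{\left(L,y \right)} = \left(L + y\right) - \frac{1}{18} = - \frac{1}{18} + L + y$)
$K = 16$
$K D{\left(X{\left(6,0 \right)},-4 \right)} = 16 \left(- \frac{1}{18} - 4 - 4\right) = 16 \left(- \frac{145}{18}\right) = - \frac{1160}{9}$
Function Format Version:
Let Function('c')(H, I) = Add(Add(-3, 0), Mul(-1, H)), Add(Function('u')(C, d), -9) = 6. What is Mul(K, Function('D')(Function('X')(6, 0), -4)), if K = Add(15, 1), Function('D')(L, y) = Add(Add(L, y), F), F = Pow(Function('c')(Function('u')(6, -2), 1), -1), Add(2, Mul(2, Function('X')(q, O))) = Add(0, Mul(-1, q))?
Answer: Rational(-1160, 9) ≈ -128.89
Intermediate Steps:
Function('u')(C, d) = 15 (Function('u')(C, d) = Add(9, 6) = 15)
Function('c')(H, I) = Add(-3, Mul(-1, H))
Function('X')(q, O) = Add(-1, Mul(Rational(-1, 2), q)) (Function('X')(q, O) = Add(-1, Mul(Rational(1, 2), Add(0, Mul(-1, q)))) = Add(-1, Mul(Rational(1, 2), Mul(-1, q))) = Add(-1, Mul(Rational(-1, 2), q)))
F = Rational(-1, 18) (F = Pow(Add(-3, Mul(-1, 15)), -1) = Pow(Add(-3, -15), -1) = Pow(-18, -1) = Rational(-1, 18) ≈ -0.055556)
Function('D')(L, y) = Add(Rational(-1, 18), L, y) (Function('D')(L, y) = Add(Add(L, y), Rational(-1, 18)) = Add(Rational(-1, 18), L, y))
K = 16
Mul(K, Function('D')(Function('X')(6, 0), -4)) = Mul(16, Add(Rational(-1, 18), Add(-1, Mul(Rational(-1, 2), 6)), -4)) = Mul(16, Add(Rational(-1, 18), Add(-1, -3), -4)) = Mul(16, Add(Rational(-1, 18), -4, -4)) = Mul(16, Rational(-145, 18)) = Rational(-1160, 9)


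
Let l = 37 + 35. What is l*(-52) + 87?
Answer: -3657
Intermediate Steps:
l = 72
l*(-52) + 87 = 72*(-52) + 87 = -3744 + 87 = -3657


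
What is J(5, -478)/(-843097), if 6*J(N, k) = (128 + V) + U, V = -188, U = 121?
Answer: -61/5058582 ≈ -1.2059e-5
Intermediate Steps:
J(N, k) = 61/6 (J(N, k) = ((128 - 188) + 121)/6 = (-60 + 121)/6 = (⅙)*61 = 61/6)
J(5, -478)/(-843097) = (61/6)/(-843097) = (61/6)*(-1/843097) = -61/5058582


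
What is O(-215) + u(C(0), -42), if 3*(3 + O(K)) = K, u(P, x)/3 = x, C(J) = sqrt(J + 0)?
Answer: -602/3 ≈ -200.67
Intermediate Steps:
C(J) = sqrt(J)
u(P, x) = 3*x
O(K) = -3 + K/3
O(-215) + u(C(0), -42) = (-3 + (1/3)*(-215)) + 3*(-42) = (-3 - 215/3) - 126 = -224/3 - 126 = -602/3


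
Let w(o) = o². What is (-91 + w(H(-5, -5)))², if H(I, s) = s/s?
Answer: 8100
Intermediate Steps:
H(I, s) = 1
(-91 + w(H(-5, -5)))² = (-91 + 1²)² = (-91 + 1)² = (-90)² = 8100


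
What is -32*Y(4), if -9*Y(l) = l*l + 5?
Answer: 224/3 ≈ 74.667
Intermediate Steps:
Y(l) = -5/9 - l²/9 (Y(l) = -(l*l + 5)/9 = -(l² + 5)/9 = -(5 + l²)/9 = -5/9 - l²/9)
-32*Y(4) = -32*(-5/9 - ⅑*4²) = -32*(-5/9 - ⅑*16) = -32*(-5/9 - 16/9) = -32*(-7/3) = 224/3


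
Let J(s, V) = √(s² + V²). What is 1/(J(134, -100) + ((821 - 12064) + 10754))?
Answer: -489/211165 - 2*√6989/211165 ≈ -0.0031075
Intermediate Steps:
J(s, V) = √(V² + s²)
1/(J(134, -100) + ((821 - 12064) + 10754)) = 1/(√((-100)² + 134²) + ((821 - 12064) + 10754)) = 1/(√(10000 + 17956) + (-11243 + 10754)) = 1/(√27956 - 489) = 1/(2*√6989 - 489) = 1/(-489 + 2*√6989)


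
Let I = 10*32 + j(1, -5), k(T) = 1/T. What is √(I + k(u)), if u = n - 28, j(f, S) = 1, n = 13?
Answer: √72210/15 ≈ 17.915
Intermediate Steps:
u = -15 (u = 13 - 28 = -15)
I = 321 (I = 10*32 + 1 = 320 + 1 = 321)
√(I + k(u)) = √(321 + 1/(-15)) = √(321 - 1/15) = √(4814/15) = √72210/15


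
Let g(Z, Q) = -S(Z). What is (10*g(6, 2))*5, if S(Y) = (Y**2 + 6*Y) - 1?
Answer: -3550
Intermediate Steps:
S(Y) = -1 + Y**2 + 6*Y
g(Z, Q) = 1 - Z**2 - 6*Z (g(Z, Q) = -(-1 + Z**2 + 6*Z) = 1 - Z**2 - 6*Z)
(10*g(6, 2))*5 = (10*(1 - 1*6**2 - 6*6))*5 = (10*(1 - 1*36 - 36))*5 = (10*(1 - 36 - 36))*5 = (10*(-71))*5 = -710*5 = -3550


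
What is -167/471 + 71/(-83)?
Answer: -47302/39093 ≈ -1.2100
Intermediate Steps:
-167/471 + 71/(-83) = -167*1/471 + 71*(-1/83) = -167/471 - 71/83 = -47302/39093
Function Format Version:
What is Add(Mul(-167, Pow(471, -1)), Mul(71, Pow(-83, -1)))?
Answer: Rational(-47302, 39093) ≈ -1.2100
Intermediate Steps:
Add(Mul(-167, Pow(471, -1)), Mul(71, Pow(-83, -1))) = Add(Mul(-167, Rational(1, 471)), Mul(71, Rational(-1, 83))) = Add(Rational(-167, 471), Rational(-71, 83)) = Rational(-47302, 39093)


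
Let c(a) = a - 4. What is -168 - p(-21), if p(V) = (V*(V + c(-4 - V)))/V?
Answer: -160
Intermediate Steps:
c(a) = -4 + a
p(V) = -8 (p(V) = (V*(V + (-4 + (-4 - V))))/V = (V*(V + (-8 - V)))/V = (V*(-8))/V = (-8*V)/V = -8)
-168 - p(-21) = -168 - 1*(-8) = -168 + 8 = -160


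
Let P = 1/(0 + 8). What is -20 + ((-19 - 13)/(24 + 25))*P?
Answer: -984/49 ≈ -20.082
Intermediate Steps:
P = ⅛ (P = 1/8 = ⅛ ≈ 0.12500)
-20 + ((-19 - 13)/(24 + 25))*P = -20 + ((-19 - 13)/(24 + 25))*(⅛) = -20 - 32/49*(⅛) = -20 - 32*1/49*(⅛) = -20 - 32/49*⅛ = -20 - 4/49 = -984/49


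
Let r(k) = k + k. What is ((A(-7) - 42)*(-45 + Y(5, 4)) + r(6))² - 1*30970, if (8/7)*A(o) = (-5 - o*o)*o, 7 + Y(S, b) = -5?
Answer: 4327433849/16 ≈ 2.7046e+8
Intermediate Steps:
Y(S, b) = -12 (Y(S, b) = -7 - 5 = -12)
r(k) = 2*k
A(o) = 7*o*(-5 - o²)/8 (A(o) = 7*((-5 - o*o)*o)/8 = 7*((-5 - o²)*o)/8 = 7*(o*(-5 - o²))/8 = 7*o*(-5 - o²)/8)
((A(-7) - 42)*(-45 + Y(5, 4)) + r(6))² - 1*30970 = ((-7/8*(-7)*(5 + (-7)²) - 42)*(-45 - 12) + 2*6)² - 1*30970 = ((-7/8*(-7)*(5 + 49) - 42)*(-57) + 12)² - 30970 = ((-7/8*(-7)*54 - 42)*(-57) + 12)² - 30970 = ((1323/4 - 42)*(-57) + 12)² - 30970 = ((1155/4)*(-57) + 12)² - 30970 = (-65835/4 + 12)² - 30970 = (-65787/4)² - 30970 = 4327929369/16 - 30970 = 4327433849/16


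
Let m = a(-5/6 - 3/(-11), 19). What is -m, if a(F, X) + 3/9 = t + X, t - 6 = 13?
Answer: -113/3 ≈ -37.667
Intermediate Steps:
t = 19 (t = 6 + 13 = 19)
a(F, X) = 56/3 + X (a(F, X) = -⅓ + (19 + X) = 56/3 + X)
m = 113/3 (m = 56/3 + 19 = 113/3 ≈ 37.667)
-m = -1*113/3 = -113/3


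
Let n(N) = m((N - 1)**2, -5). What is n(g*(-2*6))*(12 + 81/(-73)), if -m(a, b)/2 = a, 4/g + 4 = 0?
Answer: -192390/73 ≈ -2635.5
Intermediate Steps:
g = -1 (g = 4/(-4 + 0) = 4/(-4) = 4*(-1/4) = -1)
m(a, b) = -2*a
n(N) = -2*(-1 + N)**2 (n(N) = -2*(N - 1)**2 = -2*(-1 + N)**2)
n(g*(-2*6))*(12 + 81/(-73)) = (-2*(-1 - (-2)*6)**2)*(12 + 81/(-73)) = (-2*(-1 - 1*(-12))**2)*(12 + 81*(-1/73)) = (-2*(-1 + 12)**2)*(12 - 81/73) = -2*11**2*(795/73) = -2*121*(795/73) = -242*795/73 = -192390/73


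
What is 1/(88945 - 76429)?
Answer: 1/12516 ≈ 7.9898e-5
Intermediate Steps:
1/(88945 - 76429) = 1/12516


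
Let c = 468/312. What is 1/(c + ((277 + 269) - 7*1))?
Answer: 2/1081 ≈ 0.0018501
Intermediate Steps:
c = 3/2 (c = 468*(1/312) = 3/2 ≈ 1.5000)
1/(c + ((277 + 269) - 7*1)) = 1/(3/2 + ((277 + 269) - 7*1)) = 1/(3/2 + (546 - 7)) = 1/(3/2 + 539) = 1/(1081/2) = 2/1081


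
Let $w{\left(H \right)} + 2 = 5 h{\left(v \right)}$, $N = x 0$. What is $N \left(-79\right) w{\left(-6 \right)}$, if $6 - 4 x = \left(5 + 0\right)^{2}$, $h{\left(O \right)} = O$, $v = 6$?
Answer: $0$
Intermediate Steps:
$x = - \frac{19}{4}$ ($x = \frac{3}{2} - \frac{\left(5 + 0\right)^{2}}{4} = \frac{3}{2} - \frac{5^{2}}{4} = \frac{3}{2} - \frac{25}{4} = - \frac{19}{4} \approx -4.75$)
$N = 0$ ($N = \left(- \frac{19}{4}\right) 0 = 0$)
$w{\left(H \right)} = 28$ ($w{\left(H \right)} = -2 + 5 \cdot 6 = -2 + 30 = 28$)
$N \left(-79\right) w{\left(-6 \right)} = 0 \left(-79\right) 28 = 0 \cdot 28 = 0$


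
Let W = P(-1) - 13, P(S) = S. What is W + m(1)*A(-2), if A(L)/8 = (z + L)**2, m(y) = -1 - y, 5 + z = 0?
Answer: -798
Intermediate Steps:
z = -5 (z = -5 + 0 = -5)
W = -14 (W = -1 - 13 = -14)
A(L) = 8*(-5 + L)**2
W + m(1)*A(-2) = -14 + (-1 - 1*1)*(8*(-5 - 2)**2) = -14 + (-1 - 1)*(8*(-7)**2) = -14 - 16*49 = -14 - 2*392 = -14 - 784 = -798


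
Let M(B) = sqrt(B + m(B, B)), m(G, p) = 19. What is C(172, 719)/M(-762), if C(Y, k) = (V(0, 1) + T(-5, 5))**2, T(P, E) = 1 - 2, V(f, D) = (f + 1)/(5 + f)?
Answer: -16*I*sqrt(743)/18575 ≈ -0.023479*I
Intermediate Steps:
V(f, D) = (1 + f)/(5 + f)
T(P, E) = -1
M(B) = sqrt(19 + B) (M(B) = sqrt(B + 19) = sqrt(19 + B))
C(Y, k) = 16/25 (C(Y, k) = ((1 + 0)/(5 + 0) - 1)**2 = (1/5 - 1)**2 = (-4/5)**2 = 16/25)
C(172, 719)/M(-762) = 16/(25*(sqrt(19 - 762))) = 16/(25*(sqrt(-743))) = 16/(25*((I*sqrt(743)))) = 16*(-I*sqrt(743)/743)/25 = -16*I*sqrt(743)/18575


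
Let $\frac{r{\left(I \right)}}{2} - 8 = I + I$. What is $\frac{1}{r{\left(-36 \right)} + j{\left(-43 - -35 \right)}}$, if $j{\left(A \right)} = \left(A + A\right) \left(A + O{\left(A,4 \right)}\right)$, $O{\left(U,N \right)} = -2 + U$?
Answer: $\frac{1}{160} \approx 0.00625$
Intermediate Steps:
$r{\left(I \right)} = 16 + 4 I$ ($r{\left(I \right)} = 16 + 2 \left(I + I\right) = 16 + 2 \cdot 2 I = 16 + 4 I$)
$j{\left(A \right)} = 2 A \left(-2 + 2 A\right)$ ($j{\left(A \right)} = \left(A + A\right) \left(A + \left(-2 + A\right)\right) = 2 A \left(-2 + 2 A\right)$)
$\frac{1}{r{\left(-36 \right)} + j{\left(-43 - -35 \right)}} = \frac{1}{\left(16 + 4 \left(-36\right)\right) + 4 \left(-43 - -35\right) \left(-1 - 8\right)} = \frac{1}{\left(16 - 144\right) + 4 \left(-43 + 35\right) \left(-1 + \left(-43 + 35\right)\right)} = \frac{1}{-128 + 4 \left(-8\right) \left(-1 - 8\right)} = \frac{1}{-128 + 4 \left(-8\right) \left(-9\right)} = \frac{1}{-128 + 288} = \frac{1}{160}$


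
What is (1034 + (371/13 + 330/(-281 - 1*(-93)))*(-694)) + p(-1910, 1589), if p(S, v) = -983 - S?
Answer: -10158792/611 ≈ -16627.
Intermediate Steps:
(1034 + (371/13 + 330/(-281 - 1*(-93)))*(-694)) + p(-1910, 1589) = (1034 + (371/13 + 330/(-281 - 1*(-93)))*(-694)) + (-983 - 1*(-1910)) = (1034 + (371*(1/13) + 330/(-281 + 93))*(-694)) + (-983 + 1910) = (1034 + (371/13 + 330/(-188))*(-694)) + 927 = (1034 + (371/13 + 330*(-1/188))*(-694)) + 927 = (1034 + (371/13 - 165/94)*(-694)) + 927 = (1034 + (32729/1222)*(-694)) + 927 = (1034 - 11356963/611) + 927 = -10725189/611 + 927 = -10158792/611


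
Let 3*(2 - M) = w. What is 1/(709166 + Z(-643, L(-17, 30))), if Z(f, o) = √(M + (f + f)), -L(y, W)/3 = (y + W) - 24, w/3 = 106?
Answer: 354583/251458208473 - I*√1390/502916416946 ≈ 1.4101e-6 - 7.4133e-11*I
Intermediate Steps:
w = 318 (w = 3*106 = 318)
M = -104 (M = 2 - ⅓*318 = 2 - 106 = -104)
L(y, W) = 72 - 3*W - 3*y (L(y, W) = -3*((y + W) - 24) = -3*((W + y) - 24) = -3*(-24 + W + y) = 72 - 3*W - 3*y)
Z(f, o) = √(-104 + 2*f) (Z(f, o) = √(-104 + (f + f)) = √(-104 + 2*f))
1/(709166 + Z(-643, L(-17, 30))) = 1/(709166 + √(-104 + 2*(-643))) = 1/(709166 + √(-104 - 1286)) = 1/(709166 + √(-1390)) = 1/(709166 + I*√1390)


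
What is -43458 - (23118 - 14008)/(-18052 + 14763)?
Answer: -142924252/3289 ≈ -43455.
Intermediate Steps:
-43458 - (23118 - 14008)/(-18052 + 14763) = -43458 - 9110/(-3289) = -43458 - 9110*(-1)/3289 = -43458 - 1*(-9110/3289) = -43458 + 9110/3289 = -142924252/3289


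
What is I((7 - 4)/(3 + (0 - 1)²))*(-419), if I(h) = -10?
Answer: 4190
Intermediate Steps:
I((7 - 4)/(3 + (0 - 1)²))*(-419) = -10*(-419) = 4190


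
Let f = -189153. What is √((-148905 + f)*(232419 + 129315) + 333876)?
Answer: 2*I*√30571684674 ≈ 3.497e+5*I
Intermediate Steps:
√((-148905 + f)*(232419 + 129315) + 333876) = √((-148905 - 189153)*(232419 + 129315) + 333876) = √(-338058*361734 + 333876) = √(-122287072572 + 333876) = √(-122286738696) = 2*I*√30571684674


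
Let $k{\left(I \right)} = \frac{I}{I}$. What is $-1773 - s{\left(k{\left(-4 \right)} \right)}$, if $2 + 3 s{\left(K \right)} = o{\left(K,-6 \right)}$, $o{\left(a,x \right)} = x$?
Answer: $- \frac{5311}{3} \approx -1770.3$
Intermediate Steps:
$k{\left(I \right)} = 1$
$s{\left(K \right)} = - \frac{8}{3}$ ($s{\left(K \right)} = - \frac{2}{3} + \frac{1}{3} \left(-6\right) = - \frac{2}{3} - 2 = - \frac{8}{3}$)
$-1773 - s{\left(k{\left(-4 \right)} \right)} = -1773 - - \frac{8}{3} = -1773 + \frac{8}{3} = - \frac{5311}{3}$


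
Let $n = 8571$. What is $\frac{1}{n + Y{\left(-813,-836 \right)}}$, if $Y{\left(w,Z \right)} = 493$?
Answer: $\frac{1}{9064} \approx 0.00011033$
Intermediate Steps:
$\frac{1}{n + Y{\left(-813,-836 \right)}} = \frac{1}{8571 + 493} = \frac{1}{9064}$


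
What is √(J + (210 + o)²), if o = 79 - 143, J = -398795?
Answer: I*√377479 ≈ 614.39*I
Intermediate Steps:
o = -64
√(J + (210 + o)²) = √(-398795 + (210 - 64)²) = √(-398795 + 146²) = √(-398795 + 21316) = √(-377479) = I*√377479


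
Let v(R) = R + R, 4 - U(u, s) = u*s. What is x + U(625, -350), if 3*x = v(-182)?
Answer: 655898/3 ≈ 2.1863e+5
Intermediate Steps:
U(u, s) = 4 - s*u (U(u, s) = 4 - u*s = 4 - s*u)
v(R) = 2*R
x = -364/3 (x = (2*(-182))/3 = (⅓)*(-364) = -364/3 ≈ -121.33)
x + U(625, -350) = -364/3 + (4 - 1*(-350)*625) = -364/3 + (4 + 218750) = -364/3 + 218754 = 655898/3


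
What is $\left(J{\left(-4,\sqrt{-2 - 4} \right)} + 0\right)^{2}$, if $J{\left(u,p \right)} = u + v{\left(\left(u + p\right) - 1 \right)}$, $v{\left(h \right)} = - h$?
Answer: $\left(1 - i \sqrt{6}\right)^{2} \approx -5.0 - 4.899 i$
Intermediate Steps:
$J{\left(u,p \right)} = 1 - p$ ($J{\left(u,p \right)} = u - \left(\left(u + p\right) - 1\right) = u - \left(\left(p + u\right) - 1\right) = u - \left(-1 + p + u\right) = 1 - p$)
$\left(J{\left(-4,\sqrt{-2 - 4} \right)} + 0\right)^{2} = \left(\left(1 - \sqrt{-2 - 4}\right) + 0\right)^{2} = \left(\left(1 - \sqrt{-6}\right) + 0\right)^{2} = \left(\left(1 - i \sqrt{6}\right) + 0\right)^{2} = \left(1 - i \sqrt{6}\right)^{2}$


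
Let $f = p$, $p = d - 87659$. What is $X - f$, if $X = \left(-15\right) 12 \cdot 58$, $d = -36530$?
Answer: $113749$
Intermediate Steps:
$p = -124189$ ($p = -36530 - 87659 = -124189$)
$X = -10440$ ($X = \left(-180\right) 58 = -10440$)
$f = -124189$
$X - f = -10440 - -124189 = -10440 + 124189 = 113749$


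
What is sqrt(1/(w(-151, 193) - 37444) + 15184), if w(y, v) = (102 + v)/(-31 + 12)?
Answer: sqrt(7691622458902535)/711731 ≈ 123.22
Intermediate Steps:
w(y, v) = -102/19 - v/19 (w(y, v) = (102 + v)/(-19) = (102 + v)*(-1/19) = -102/19 - v/19)
sqrt(1/(w(-151, 193) - 37444) + 15184) = sqrt(1/((-102/19 - 1/19*193) - 37444) + 15184) = sqrt(1/((-102/19 - 193/19) - 37444) + 15184) = sqrt(1/(-295/19 - 37444) + 15184) = sqrt(1/(-711731/19) + 15184) = sqrt(-19/711731 + 15184) = sqrt(10806923485/711731) = sqrt(7691622458902535)/711731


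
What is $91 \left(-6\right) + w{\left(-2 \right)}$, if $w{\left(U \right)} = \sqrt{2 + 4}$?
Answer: $-546 + \sqrt{6} \approx -543.55$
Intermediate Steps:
$w{\left(U \right)} = \sqrt{6}$
$91 \left(-6\right) + w{\left(-2 \right)} = 91 \left(-6\right) + \sqrt{6} = -546 + \sqrt{6}$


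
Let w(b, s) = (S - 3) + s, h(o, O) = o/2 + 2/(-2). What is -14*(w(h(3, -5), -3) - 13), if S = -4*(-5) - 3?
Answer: 28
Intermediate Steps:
h(o, O) = -1 + o/2 (h(o, O) = o*(½) + 2*(-½) = o/2 - 1 = -1 + o/2)
S = 17 (S = 20 - 3 = 17)
w(b, s) = 14 + s (w(b, s) = (17 - 3) + s = 14 + s)
-14*(w(h(3, -5), -3) - 13) = -14*((14 - 3) - 13) = -14*(11 - 13) = -14*(-2) = 28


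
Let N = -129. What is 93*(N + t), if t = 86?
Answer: -3999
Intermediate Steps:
93*(N + t) = 93*(-129 + 86) = 93*(-43) = -3999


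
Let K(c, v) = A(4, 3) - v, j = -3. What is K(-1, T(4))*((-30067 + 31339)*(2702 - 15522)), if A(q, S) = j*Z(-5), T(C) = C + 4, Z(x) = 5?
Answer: 375061920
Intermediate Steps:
T(C) = 4 + C
A(q, S) = -15 (A(q, S) = -3*5 = -15)
K(c, v) = -15 - v
K(-1, T(4))*((-30067 + 31339)*(2702 - 15522)) = (-15 - (4 + 4))*((-30067 + 31339)*(2702 - 15522)) = (-15 - 1*8)*(1272*(-12820)) = (-15 - 8)*(-16307040) = -23*(-16307040) = 375061920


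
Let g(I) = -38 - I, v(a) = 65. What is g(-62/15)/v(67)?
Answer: -508/975 ≈ -0.52103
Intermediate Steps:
g(-62/15)/v(67) = (-38 - (-62)/15)/65 = (-38 - (-62)/15)*(1/65) = (-38 - 1*(-62/15))*(1/65) = (-38 + 62/15)*(1/65) = -508/15*1/65 = -508/975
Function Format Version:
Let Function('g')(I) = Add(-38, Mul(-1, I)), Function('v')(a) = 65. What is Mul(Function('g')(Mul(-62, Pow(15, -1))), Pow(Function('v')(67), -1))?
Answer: Rational(-508, 975) ≈ -0.52103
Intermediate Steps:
Mul(Function('g')(Mul(-62, Pow(15, -1))), Pow(Function('v')(67), -1)) = Mul(Add(-38, Mul(-1, Mul(-62, Pow(15, -1)))), Pow(65, -1)) = Mul(Add(-38, Mul(-1, Mul(-62, Rational(1, 15)))), Rational(1, 65)) = Mul(Add(-38, Mul(-1, Rational(-62, 15))), Rational(1, 65)) = Mul(Add(-38, Rational(62, 15)), Rational(1, 65)) = Mul(Rational(-508, 15), Rational(1, 65)) = Rational(-508, 975)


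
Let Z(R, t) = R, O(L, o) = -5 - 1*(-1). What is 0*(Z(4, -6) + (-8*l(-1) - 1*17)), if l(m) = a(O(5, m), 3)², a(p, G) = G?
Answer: 0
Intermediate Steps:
O(L, o) = -4 (O(L, o) = -5 + 1 = -4)
l(m) = 9 (l(m) = 3² = 9)
0*(Z(4, -6) + (-8*l(-1) - 1*17)) = 0*(4 + (-8*9 - 1*17)) = 0*(4 + (-72 - 17)) = 0*(4 - 89) = 0*(-85) = 0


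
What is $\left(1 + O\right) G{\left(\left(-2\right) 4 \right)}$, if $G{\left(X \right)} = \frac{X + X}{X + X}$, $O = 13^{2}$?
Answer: $170$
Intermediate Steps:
$O = 169$
$G{\left(X \right)} = 1$ ($G{\left(X \right)} = \frac{2 X}{2 X} = 2 X \frac{1}{2 X} = 1$)
$\left(1 + O\right) G{\left(\left(-2\right) 4 \right)} = \left(1 + 169\right) 1 = 170 \cdot 1 = 170$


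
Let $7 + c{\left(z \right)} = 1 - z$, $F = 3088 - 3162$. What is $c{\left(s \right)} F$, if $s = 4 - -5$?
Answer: $1110$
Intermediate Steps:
$s = 9$ ($s = 4 + 5 = 9$)
$F = -74$ ($F = 3088 - 3162 = -74$)
$c{\left(z \right)} = -6 - z$ ($c{\left(z \right)} = -7 - \left(-1 + z\right) = -6 - z$)
$c{\left(s \right)} F = \left(-6 - 9\right) \left(-74\right) = \left(-15\right) \left(-74\right) = 1110$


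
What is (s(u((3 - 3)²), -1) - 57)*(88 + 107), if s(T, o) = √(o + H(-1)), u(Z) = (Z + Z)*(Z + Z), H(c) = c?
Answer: -11115 + 195*I*√2 ≈ -11115.0 + 275.77*I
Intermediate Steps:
u(Z) = 4*Z² (u(Z) = (2*Z)*(2*Z) = 4*Z²)
s(T, o) = √(-1 + o) (s(T, o) = √(o - 1) = √(-1 + o))
(s(u((3 - 3)²), -1) - 57)*(88 + 107) = (√(-1 - 1) - 57)*(88 + 107) = (√(-2) - 57)*195 = (I*√2 - 57)*195 = (-57 + I*√2)*195 = -11115 + 195*I*√2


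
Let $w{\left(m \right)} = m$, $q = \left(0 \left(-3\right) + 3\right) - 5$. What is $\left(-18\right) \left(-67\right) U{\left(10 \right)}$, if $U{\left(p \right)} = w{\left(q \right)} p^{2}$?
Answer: $-241200$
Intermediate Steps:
$q = -2$ ($q = \left(0 + 3\right) - 5 = 3 - 5 = -2$)
$U{\left(p \right)} = - 2 p^{2}$
$\left(-18\right) \left(-67\right) U{\left(10 \right)} = \left(-18\right) \left(-67\right) \left(- 2 \cdot 10^{2}\right) = 1206 \left(\left(-2\right) 100\right) = 1206 \left(-200\right) = -241200$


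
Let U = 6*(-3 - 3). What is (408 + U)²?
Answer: 138384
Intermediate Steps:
U = -36 (U = 6*(-6) = -36)
(408 + U)² = (408 - 36)² = 372² = 138384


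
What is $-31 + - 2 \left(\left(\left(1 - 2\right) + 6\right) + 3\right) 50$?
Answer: $-831$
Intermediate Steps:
$-31 + - 2 \left(\left(\left(1 - 2\right) + 6\right) + 3\right) 50 = -31 + - 2 \left(\left(-1 + 6\right) + 3\right) 50 = -31 + - 2 \left(5 + 3\right) 50 = -31 + \left(-2\right) 8 \cdot 50 = -31 - 800 = -831$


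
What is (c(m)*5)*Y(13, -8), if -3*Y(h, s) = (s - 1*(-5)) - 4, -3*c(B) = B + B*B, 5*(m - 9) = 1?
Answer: -5474/15 ≈ -364.93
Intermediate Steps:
m = 46/5 (m = 9 + (⅕)*1 = 9 + ⅕ = 46/5 ≈ 9.2000)
c(B) = -B/3 - B²/3 (c(B) = -(B + B*B)/3 = -(B + B²)/3 = -B/3 - B²/3)
Y(h, s) = -⅓ - s/3 (Y(h, s) = -((s - 1*(-5)) - 4)/3 = -((s + 5) - 4)/3 = -((5 + s) - 4)/3 = -(1 + s)/3 = -⅓ - s/3)
(c(m)*5)*Y(13, -8) = (-⅓*46/5*(1 + 46/5)*5)*(-⅓ - ⅓*(-8)) = (-⅓*46/5*51/5*5)*(-⅓ + 8/3) = -782/25*5*(7/3) = -782/5*7/3 = -5474/15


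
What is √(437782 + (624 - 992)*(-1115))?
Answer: √848102 ≈ 920.92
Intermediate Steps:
√(437782 + (624 - 992)*(-1115)) = √(437782 - 368*(-1115)) = √(437782 + 410320) = √848102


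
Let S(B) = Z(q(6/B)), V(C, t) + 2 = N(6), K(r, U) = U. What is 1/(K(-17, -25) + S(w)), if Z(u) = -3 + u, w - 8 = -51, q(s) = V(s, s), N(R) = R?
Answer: -1/24 ≈ -0.041667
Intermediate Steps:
V(C, t) = 4 (V(C, t) = -2 + 6 = 4)
q(s) = 4
w = -43 (w = 8 - 51 = -43)
S(B) = 1 (S(B) = -3 + 4 = 1)
1/(K(-17, -25) + S(w)) = 1/(-25 + 1) = 1/(-24) = -1/24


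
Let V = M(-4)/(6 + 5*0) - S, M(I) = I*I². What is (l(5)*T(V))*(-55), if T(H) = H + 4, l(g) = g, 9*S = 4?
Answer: 17600/9 ≈ 1955.6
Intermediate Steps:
S = 4/9 (S = (⅑)*4 = 4/9 ≈ 0.44444)
M(I) = I³
V = -100/9 (V = (-4)³/(6 + 5*0) - 1*4/9 = -64/(6 + 0) - 4/9 = -64/6 - 4/9 = -64*⅙ - 4/9 = -32/3 - 4/9 = -100/9 ≈ -11.111)
T(H) = 4 + H
(l(5)*T(V))*(-55) = (5*(4 - 100/9))*(-55) = (5*(-64/9))*(-55) = -320/9*(-55) = 17600/9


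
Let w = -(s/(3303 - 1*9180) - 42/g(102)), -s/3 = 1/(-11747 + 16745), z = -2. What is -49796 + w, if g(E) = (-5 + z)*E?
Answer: -487557295219/9791082 ≈ -49796.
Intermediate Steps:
s = -1/1666 (s = -3/(-11747 + 16745) = -3/4998 = -3*1/4998 = -1/1666 ≈ -0.00060024)
g(E) = -7*E (g(E) = (-5 - 2)*E = -7*E)
w = -575947/9791082 (w = -(-1/(1666*(3303 - 1*9180)) - 42/((-7*102))) = -(-1/(1666*(3303 - 9180)) - 42/(-714)) = -(-1/1666/(-5877) - 42*(-1/714)) = -(-1/1666*(-1/5877) + 1/17) = -(1/9791082 + 1/17) = -1*575947/9791082 = -575947/9791082 ≈ -0.058824)
-49796 + w = -49796 - 575947/9791082 = -487557295219/9791082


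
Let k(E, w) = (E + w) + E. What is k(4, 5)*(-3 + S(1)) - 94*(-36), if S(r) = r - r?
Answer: 3345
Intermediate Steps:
S(r) = 0
k(E, w) = w + 2*E
k(4, 5)*(-3 + S(1)) - 94*(-36) = (5 + 2*4)*(-3 + 0) - 94*(-36) = (5 + 8)*(-3) + 3384 = 13*(-3) + 3384 = -39 + 3384 = 3345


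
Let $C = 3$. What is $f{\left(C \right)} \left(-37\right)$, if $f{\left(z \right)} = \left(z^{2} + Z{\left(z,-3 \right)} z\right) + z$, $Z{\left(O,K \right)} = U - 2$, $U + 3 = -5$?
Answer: $666$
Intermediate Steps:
$U = -8$ ($U = -3 - 5 = -8$)
$Z{\left(O,K \right)} = -10$ ($Z{\left(O,K \right)} = -8 - 2 = -10$)
$f{\left(z \right)} = z^{2} - 9 z$ ($f{\left(z \right)} = \left(z^{2} - 10 z\right) + z = z^{2} - 9 z$)
$f{\left(C \right)} \left(-37\right) = 3 \left(-9 + 3\right) \left(-37\right) = 3 \left(-6\right) \left(-37\right) = \left(-18\right) \left(-37\right) = 666$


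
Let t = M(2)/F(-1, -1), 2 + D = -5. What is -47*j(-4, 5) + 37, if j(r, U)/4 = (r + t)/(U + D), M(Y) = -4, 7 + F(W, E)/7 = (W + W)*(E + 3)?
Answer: -25727/77 ≈ -334.12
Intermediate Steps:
D = -7 (D = -2 - 5 = -7)
F(W, E) = -49 + 14*W*(3 + E) (F(W, E) = -49 + 7*((W + W)*(E + 3)) = -49 + 7*((2*W)*(3 + E)) = -49 + 7*(2*W*(3 + E)) = -49 + 14*W*(3 + E))
t = 4/77 (t = -4/(-49 + 42*(-1) + 14*(-1)*(-1)) = -4/(-49 - 42 + 14) = -4/(-77) = -4*(-1/77) = 4/77 ≈ 0.051948)
j(r, U) = 4*(4/77 + r)/(-7 + U) (j(r, U) = 4*((r + 4/77)/(U - 7)) = 4*((4/77 + r)/(-7 + U)) = 4*(4/77 + r)/(-7 + U))
-47*j(-4, 5) + 37 = -188*(4 + 77*(-4))/(77*(-7 + 5)) + 37 = -188*(4 - 308)/(77*(-2)) + 37 = -188*(-1)*(-304)/(77*2) + 37 = -47*608/77 + 37 = -28576/77 + 37 = -25727/77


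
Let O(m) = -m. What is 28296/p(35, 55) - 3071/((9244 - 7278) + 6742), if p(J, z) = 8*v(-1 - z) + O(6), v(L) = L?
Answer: -123897901/1976716 ≈ -62.679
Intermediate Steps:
p(J, z) = -14 - 8*z (p(J, z) = 8*(-1 - z) - 1*6 = (-8 - 8*z) - 6 = -14 - 8*z)
28296/p(35, 55) - 3071/((9244 - 7278) + 6742) = 28296/(-14 - 8*55) - 3071/((9244 - 7278) + 6742) = 28296/(-14 - 440) - 3071/(1966 + 6742) = 28296/(-454) - 3071/8708 = 28296*(-1/454) - 3071*1/8708 = -14148/227 - 3071/8708 = -123897901/1976716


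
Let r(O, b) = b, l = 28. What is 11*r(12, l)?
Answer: 308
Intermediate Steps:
11*r(12, l) = 11*28 = 308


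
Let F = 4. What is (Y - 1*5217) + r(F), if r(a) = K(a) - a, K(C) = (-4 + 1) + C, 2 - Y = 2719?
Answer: -7937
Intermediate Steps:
Y = -2717 (Y = 2 - 1*2719 = 2 - 2719 = -2717)
K(C) = -3 + C
r(a) = -3 (r(a) = (-3 + a) - a = -3)
(Y - 1*5217) + r(F) = (-2717 - 1*5217) - 3 = (-2717 - 5217) - 3 = -7934 - 3 = -7937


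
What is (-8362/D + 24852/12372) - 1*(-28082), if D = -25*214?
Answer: 77457900386/2757925 ≈ 28086.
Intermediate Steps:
D = -5350
(-8362/D + 24852/12372) - 1*(-28082) = (-8362/(-5350) + 24852/12372) - 1*(-28082) = (-8362*(-1/5350) + 24852*(1/12372)) + 28082 = (4181/2675 + 2071/1031) + 28082 = 9850536/2757925 + 28082 = 77457900386/2757925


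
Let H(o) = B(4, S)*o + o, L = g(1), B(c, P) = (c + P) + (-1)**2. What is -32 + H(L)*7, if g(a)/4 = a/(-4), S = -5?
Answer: -39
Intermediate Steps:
g(a) = -a (g(a) = 4*(a/(-4)) = 4*(a*(-1/4)) = 4*(-a/4) = -a)
B(c, P) = 1 + P + c (B(c, P) = (P + c) + 1 = 1 + P + c)
L = -1 (L = -1*1 = -1)
H(o) = o (H(o) = (1 - 5 + 4)*o + o = 0*o + o = 0 + o = o)
-32 + H(L)*7 = -32 - 1*7 = -32 - 7 = -39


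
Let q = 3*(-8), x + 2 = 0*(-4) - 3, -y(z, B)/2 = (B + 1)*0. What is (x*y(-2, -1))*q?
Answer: 0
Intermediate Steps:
y(z, B) = 0 (y(z, B) = -2*(B + 1)*0 = -2*(1 + B)*0 = -2*0 = 0)
x = -5 (x = -2 + (0*(-4) - 3) = -2 + (0 - 3) = -2 - 3 = -5)
q = -24
(x*y(-2, -1))*q = -5*0*(-24) = 0*(-24) = 0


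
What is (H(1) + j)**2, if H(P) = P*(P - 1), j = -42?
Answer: 1764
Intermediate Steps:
H(P) = P*(-1 + P)
(H(1) + j)**2 = (1*(-1 + 1) - 42)**2 = (1*0 - 42)**2 = (0 - 42)**2 = (-42)**2 = 1764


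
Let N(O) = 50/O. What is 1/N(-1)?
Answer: -1/50 ≈ -0.020000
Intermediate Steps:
1/N(-1) = 1/(50/(-1)) = 1/(50*(-1)) = 1/(-50) = -1/50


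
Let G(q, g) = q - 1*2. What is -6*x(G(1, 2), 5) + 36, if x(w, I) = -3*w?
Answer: 18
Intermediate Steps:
G(q, g) = -2 + q (G(q, g) = q - 2 = -2 + q)
-6*x(G(1, 2), 5) + 36 = -(-18)*(-2 + 1) + 36 = -(-18)*(-1) + 36 = -6*3 + 36 = -18 + 36 = 18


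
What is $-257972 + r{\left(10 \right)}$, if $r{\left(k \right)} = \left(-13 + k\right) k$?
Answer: $-258002$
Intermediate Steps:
$r{\left(k \right)} = k \left(-13 + k\right)$
$-257972 + r{\left(10 \right)} = -257972 + 10 \left(-13 + 10\right) = -257972 + 10 \left(-3\right) = -257972 - 30 = -258002$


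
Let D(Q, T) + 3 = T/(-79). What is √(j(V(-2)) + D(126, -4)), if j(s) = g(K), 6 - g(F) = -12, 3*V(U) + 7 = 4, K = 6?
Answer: √93931/79 ≈ 3.8795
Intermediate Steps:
D(Q, T) = -3 - T/79 (D(Q, T) = -3 + T/(-79) = -3 + T*(-1/79) = -3 - T/79)
V(U) = -1 (V(U) = -7/3 + (⅓)*4 = -7/3 + 4/3 = -1)
g(F) = 18 (g(F) = 6 - 1*(-12) = 6 + 12 = 18)
j(s) = 18
√(j(V(-2)) + D(126, -4)) = √(18 + (-3 - 1/79*(-4))) = √(18 + (-3 + 4/79)) = √(18 - 233/79) = √(1189/79) = √93931/79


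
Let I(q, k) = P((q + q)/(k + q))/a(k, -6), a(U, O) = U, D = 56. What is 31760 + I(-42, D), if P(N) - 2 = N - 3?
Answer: 254079/8 ≈ 31760.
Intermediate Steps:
P(N) = -1 + N (P(N) = 2 + (N - 3) = 2 + (-3 + N) = -1 + N)
I(q, k) = (-1 + 2*q/(k + q))/k (I(q, k) = (-1 + (q + q)/(k + q))/k = (-1 + (2*q)/(k + q))/k = (-1 + 2*q/(k + q))/k)
31760 + I(-42, D) = 31760 + (-42 - 1*56)/(56*(56 - 42)) = 31760 + (1/56)*(-42 - 56)/14 = 31760 + (1/56)*(1/14)*(-98) = 31760 - ⅛ = 254079/8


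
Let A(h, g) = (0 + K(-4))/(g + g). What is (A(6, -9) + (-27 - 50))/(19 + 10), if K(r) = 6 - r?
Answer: -698/261 ≈ -2.6743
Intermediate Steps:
A(h, g) = 5/g (A(h, g) = (0 + (6 - 1*(-4)))/(g + g) = (0 + (6 + 4))/((2*g)) = (0 + 10)*(1/(2*g)) = 10*(1/(2*g)) = 5/g)
(A(6, -9) + (-27 - 50))/(19 + 10) = (5/(-9) + (-27 - 50))/(19 + 10) = (5*(-1/9) - 77)/29 = (-5/9 - 77)*(1/29) = -698/9*1/29 = -698/261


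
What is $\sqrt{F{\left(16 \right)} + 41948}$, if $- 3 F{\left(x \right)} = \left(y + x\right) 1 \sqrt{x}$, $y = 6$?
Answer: $\frac{2 \sqrt{94317}}{3} \approx 204.74$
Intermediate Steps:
$F{\left(x \right)} = - \frac{\sqrt{x} \left(6 + x\right)}{3}$ ($F{\left(x \right)} = - \frac{\left(6 + x\right) 1 \sqrt{x}}{3} = - \frac{\left(6 + x\right) \sqrt{x}}{3} = - \frac{\sqrt{x} \left(6 + x\right)}{3}$)
$\sqrt{F{\left(16 \right)} + 41948} = \sqrt{\frac{\sqrt{16} \left(-6 - 16\right)}{3} + 41948} = \sqrt{\frac{1}{3} \cdot 4 \left(-6 - 16\right) + 41948} = \sqrt{\frac{1}{3} \cdot 4 \left(-22\right) + 41948} = \sqrt{- \frac{88}{3} + 41948} = \sqrt{\frac{125756}{3}} = \frac{2 \sqrt{94317}}{3}$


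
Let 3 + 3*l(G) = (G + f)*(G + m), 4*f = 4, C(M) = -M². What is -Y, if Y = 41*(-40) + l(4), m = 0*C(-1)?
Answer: 4903/3 ≈ 1634.3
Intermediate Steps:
f = 1 (f = (¼)*4 = 1)
m = 0 (m = 0*(-1*(-1)²) = 0*(-1*1) = 0*(-1) = 0)
l(G) = -1 + G*(1 + G)/3 (l(G) = -1 + ((G + 1)*(G + 0))/3 = -1 + ((1 + G)*G)/3 = -1 + (G*(1 + G))/3 = -1 + G*(1 + G)/3)
Y = -4903/3 (Y = 41*(-40) + (-1 + (⅓)*4 + (⅓)*4²) = -1640 + (-1 + 4/3 + (⅓)*16) = -1640 + (-1 + 4/3 + 16/3) = -1640 + 17/3 = -4903/3 ≈ -1634.3)
-Y = -1*(-4903/3) = 4903/3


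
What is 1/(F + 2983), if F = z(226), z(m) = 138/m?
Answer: 113/337148 ≈ 0.00033516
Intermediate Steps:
F = 69/113 (F = 138/226 = 138*(1/226) = 69/113 ≈ 0.61062)
1/(F + 2983) = 1/(69/113 + 2983) = 1/(337148/113) = 113/337148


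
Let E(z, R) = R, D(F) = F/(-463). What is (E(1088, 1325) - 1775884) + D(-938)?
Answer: -821619879/463 ≈ -1.7746e+6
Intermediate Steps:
D(F) = -F/463 (D(F) = F*(-1/463) = -F/463)
(E(1088, 1325) - 1775884) + D(-938) = (1325 - 1775884) - 1/463*(-938) = -1774559 + 938/463 = -821619879/463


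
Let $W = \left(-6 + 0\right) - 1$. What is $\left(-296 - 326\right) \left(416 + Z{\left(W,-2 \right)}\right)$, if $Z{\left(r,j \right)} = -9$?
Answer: $-253154$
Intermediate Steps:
$W = -7$ ($W = -6 - 1 = -7$)
$\left(-296 - 326\right) \left(416 + Z{\left(W,-2 \right)}\right) = \left(-296 - 326\right) \left(416 - 9\right) = \left(-296 - 326\right) 407 = \left(-622\right) 407 = -253154$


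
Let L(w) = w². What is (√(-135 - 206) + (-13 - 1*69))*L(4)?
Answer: -1312 + 16*I*√341 ≈ -1312.0 + 295.46*I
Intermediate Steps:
(√(-135 - 206) + (-13 - 1*69))*L(4) = (√(-135 - 206) + (-13 - 1*69))*4² = (√(-341) + (-13 - 69))*16 = (I*√341 - 82)*16 = (-82 + I*√341)*16 = -1312 + 16*I*√341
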